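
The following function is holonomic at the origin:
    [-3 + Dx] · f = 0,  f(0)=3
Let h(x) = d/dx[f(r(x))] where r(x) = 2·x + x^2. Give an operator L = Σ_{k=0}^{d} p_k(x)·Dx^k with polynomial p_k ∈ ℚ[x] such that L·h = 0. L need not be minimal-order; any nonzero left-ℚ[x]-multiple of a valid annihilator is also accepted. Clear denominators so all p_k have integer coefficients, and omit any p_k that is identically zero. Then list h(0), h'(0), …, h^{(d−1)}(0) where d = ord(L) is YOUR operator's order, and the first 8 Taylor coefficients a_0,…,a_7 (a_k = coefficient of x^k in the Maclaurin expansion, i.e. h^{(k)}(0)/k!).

L = (7 + 12·x + 6·x^2) + (-1 - x)·Dx  (order 1).
h: a_k = 18, 126, 486, 1350, 2997, 28107/5, 46089/5, 473283/35, …
ICs: h(0) = 18.

f: a_k = 3, 9, 27/2, 27/2, 81/8, 243/40, 243/80, 729/560, …
Change of var in L_f (x↦r) gives L₀.
h₀' ⇒ L via d/dx closure of L₀.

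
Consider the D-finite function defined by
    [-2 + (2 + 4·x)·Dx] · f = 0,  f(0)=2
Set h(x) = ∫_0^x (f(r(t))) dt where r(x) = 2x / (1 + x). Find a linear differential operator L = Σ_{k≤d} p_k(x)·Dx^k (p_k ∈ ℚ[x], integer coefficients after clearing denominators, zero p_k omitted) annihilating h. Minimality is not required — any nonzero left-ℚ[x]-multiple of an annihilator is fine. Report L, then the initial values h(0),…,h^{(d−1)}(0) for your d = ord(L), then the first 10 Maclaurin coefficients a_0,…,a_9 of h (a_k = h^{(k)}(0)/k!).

L = -2·Dx + (1 + 6·x + 5·x^2)·Dx^2  (order 2).
h: a_k = 0, 2, 2, -8/3, 5, -12, 34, -752/7, 731/2, -11800/9, …
ICs: h(0) = 0, h′(0) = 2.

f: a_k = 2, 2, -1, 1, -5/4, 7/4, -21/8, 33/8, -429/64, 715/64, …
L₀ from L_f via x↦r, Dx↦r'^{-1}Dx.
∫: right-multiply L₀ by Dx.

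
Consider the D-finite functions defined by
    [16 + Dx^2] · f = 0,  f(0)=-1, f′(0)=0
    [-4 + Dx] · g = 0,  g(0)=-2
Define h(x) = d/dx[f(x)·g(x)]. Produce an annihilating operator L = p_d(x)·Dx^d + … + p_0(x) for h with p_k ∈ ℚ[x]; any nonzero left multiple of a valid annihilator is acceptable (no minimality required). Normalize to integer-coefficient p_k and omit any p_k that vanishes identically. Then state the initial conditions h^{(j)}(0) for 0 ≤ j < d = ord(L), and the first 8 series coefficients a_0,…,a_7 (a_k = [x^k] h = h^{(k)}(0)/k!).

f: a_k = -1, 0, 8, 0, -32/3, 0, 256/45, 0, …
g: a_k = -2, -8, -16, -64/3, -64/3, -256/15, -512/45, -2048/315, …
f·g: L₀ = L_f ⊗_s L_g, ord ≤ 2·1.
h=h₀': d/dx-closure on L₀ ⇒ L.
L = 32 - 8·Dx + Dx^2  (order 2).
h: a_k = 8, 0, -128, -1024/3, -1024/3, 0, 16384/45, 131072/315, …
ICs: h(0) = 8, h′(0) = 0.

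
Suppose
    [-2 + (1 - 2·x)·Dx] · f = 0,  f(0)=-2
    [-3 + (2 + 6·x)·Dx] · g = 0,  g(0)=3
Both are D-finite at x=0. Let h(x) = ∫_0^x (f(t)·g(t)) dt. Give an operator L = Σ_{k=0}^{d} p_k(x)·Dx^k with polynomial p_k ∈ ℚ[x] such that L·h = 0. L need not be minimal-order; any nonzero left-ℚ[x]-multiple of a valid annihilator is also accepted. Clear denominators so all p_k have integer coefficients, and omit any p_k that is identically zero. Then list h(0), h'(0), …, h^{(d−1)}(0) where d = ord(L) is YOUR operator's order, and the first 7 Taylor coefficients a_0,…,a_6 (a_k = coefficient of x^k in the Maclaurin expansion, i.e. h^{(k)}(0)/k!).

f: a_k = -2, -4, -8, -16, -32, -64, -128, …
g: a_k = 3, 9/2, -27/8, 81/16, -1215/128, 5103/256, -45927/1024, …
h₀=f·g: eliminate ⇒ L₀, order ≤ 1·1.
Integrate: L := L₀·Dx.
L = (7 + 6·x)·Dx + (-2 - 2·x + 12·x^2)·Dx^2  (order 2).
h: a_k = 0, -6, -21/2, -47/4, -645/32, -1821/64, -13841/256, …
ICs: h(0) = 0, h′(0) = -6.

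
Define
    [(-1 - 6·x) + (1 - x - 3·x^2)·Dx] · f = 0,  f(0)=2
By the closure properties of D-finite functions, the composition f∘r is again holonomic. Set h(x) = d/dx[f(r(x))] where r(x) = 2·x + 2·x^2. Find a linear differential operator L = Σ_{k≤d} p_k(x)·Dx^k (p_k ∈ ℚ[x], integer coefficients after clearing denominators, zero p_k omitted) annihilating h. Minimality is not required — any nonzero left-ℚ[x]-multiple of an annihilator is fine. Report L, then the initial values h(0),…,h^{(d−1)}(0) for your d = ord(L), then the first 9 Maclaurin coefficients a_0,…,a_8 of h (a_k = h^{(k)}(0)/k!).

f: a_k = 2, 2, 8, 14, 38, 80, 194, 434, 1016, …
Substitute x→r, Dx→(1/r')Dx; clear ⇒ L₀.
h=h₀': d/dx-closure on L₀ ⇒ L.
L = (18 + 156·x + 804·x^2 + 2736·x^3 + 4968·x^4 + 4320·x^5 + 1440·x^6) + (-1 - 12·x + 6·x^2 + 268·x^3 + 900·x^4 + 1368·x^5 + 1008·x^6 + 288·x^7)·Dx  (order 1).
h: a_k = 4, 72, 528, 3904, 26640, 173856, 1106560, 6891264, 42257664, …
ICs: h(0) = 4.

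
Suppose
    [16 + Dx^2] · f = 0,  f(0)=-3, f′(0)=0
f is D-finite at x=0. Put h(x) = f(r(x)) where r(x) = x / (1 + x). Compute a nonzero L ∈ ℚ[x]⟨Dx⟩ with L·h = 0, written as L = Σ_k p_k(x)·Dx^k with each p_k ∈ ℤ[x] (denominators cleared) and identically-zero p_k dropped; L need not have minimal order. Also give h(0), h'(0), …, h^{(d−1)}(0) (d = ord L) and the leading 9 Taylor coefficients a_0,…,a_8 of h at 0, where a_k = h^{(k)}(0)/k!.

L = 16 + (2 + 6·x + 6·x^2 + 2·x^3)·Dx + (1 + 4·x + 6·x^2 + 4·x^3 + x^4)·Dx^2  (order 2).
h: a_k = -3, 0, 24, -48, 40, 32, -2744/15, 1968/5, -12568/21, …
ICs: h(0) = -3, h′(0) = 0.

f: a_k = -3, 0, 24, 0, -32, 0, 256/15, 0, -512/105, …
h₀=f(r): pull back L_f along r ⇒ L₀.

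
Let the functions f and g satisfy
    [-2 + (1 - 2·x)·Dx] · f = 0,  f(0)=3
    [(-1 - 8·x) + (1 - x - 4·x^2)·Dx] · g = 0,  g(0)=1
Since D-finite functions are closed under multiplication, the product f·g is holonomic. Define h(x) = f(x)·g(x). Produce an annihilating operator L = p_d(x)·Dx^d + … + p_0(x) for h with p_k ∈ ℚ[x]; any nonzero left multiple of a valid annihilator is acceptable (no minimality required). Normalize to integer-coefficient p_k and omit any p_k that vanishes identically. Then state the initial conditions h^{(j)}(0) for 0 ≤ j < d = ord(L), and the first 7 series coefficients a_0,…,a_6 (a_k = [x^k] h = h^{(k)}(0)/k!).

f: a_k = 3, 6, 12, 24, 48, 96, 192, …
g: a_k = 1, 1, 5, 9, 29, 65, 181, …
Sym-product of L_f,L_g gives L₀ (≤ ord 1).
L = (-3 - 4·x + 24·x^2) + (1 - 3·x - 2·x^2 + 8·x^3)·Dx  (order 1).
h: a_k = 3, 9, 33, 93, 273, 741, 2025, …
ICs: h(0) = 3.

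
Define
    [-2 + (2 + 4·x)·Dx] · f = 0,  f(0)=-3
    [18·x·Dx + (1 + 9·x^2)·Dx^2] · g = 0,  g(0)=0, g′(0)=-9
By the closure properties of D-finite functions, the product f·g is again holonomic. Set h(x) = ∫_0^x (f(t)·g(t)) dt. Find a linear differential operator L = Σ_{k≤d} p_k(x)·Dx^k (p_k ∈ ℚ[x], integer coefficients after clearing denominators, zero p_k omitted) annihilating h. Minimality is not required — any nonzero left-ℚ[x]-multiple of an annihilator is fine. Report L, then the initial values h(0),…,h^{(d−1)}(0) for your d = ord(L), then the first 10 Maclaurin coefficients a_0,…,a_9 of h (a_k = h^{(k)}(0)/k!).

L = (3 - 18·x - 9·x^2)·Dx + (-2 + 14·x + 54·x^2 + 36·x^3)·Dx^2 + (1 + 4·x + 13·x^2 + 36·x^3 + 36·x^4)·Dx^3  (order 3).
h: a_k = 0, 0, 27/2, 9, -189/8, -27/2, 6147/80, 2403/40, -1688607/4480, -162297/560, …
ICs: h(0) = 0, h′(0) = 0, h′′(0) = 27.

f: a_k = -3, -3, 3/2, -3/2, 15/8, -21/8, 63/16, -99/16, 1287/128, -2145/128, …
g: a_k = 0, -9, 0, 27, 0, -729/5, 0, 6561/7, 0, -6561, …
Product ⇒ symmetric product L₀, ord ≤ 2.
h=∫h₀ ⇒ L = L₀·Dx.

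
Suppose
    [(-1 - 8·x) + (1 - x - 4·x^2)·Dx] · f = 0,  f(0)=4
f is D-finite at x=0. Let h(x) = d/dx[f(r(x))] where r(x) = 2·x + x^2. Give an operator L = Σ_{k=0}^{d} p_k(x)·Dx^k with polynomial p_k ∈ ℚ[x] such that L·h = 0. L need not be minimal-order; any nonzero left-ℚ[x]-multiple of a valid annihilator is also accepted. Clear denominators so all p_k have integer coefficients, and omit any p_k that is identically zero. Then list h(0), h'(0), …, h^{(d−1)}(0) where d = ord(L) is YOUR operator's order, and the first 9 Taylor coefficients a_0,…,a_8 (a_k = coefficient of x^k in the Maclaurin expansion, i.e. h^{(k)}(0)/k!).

L = (21 + 150·x + 987·x^2 + 2192·x^3 + 2148·x^4 + 960·x^5 + 160·x^6) + (-1 - 15·x + 27·x^2 + 345·x^3 + 700·x^4 + 588·x^5 + 224·x^6 + 32·x^7)·Dx  (order 1).
h: a_k = 8, 168, 1104, 9232, 61240, 419736, 2705696, 17340064, 108668520, …
ICs: h(0) = 8.

f: a_k = 4, 4, 20, 36, 116, 260, 724, 1764, 4660, …
L₀ from L_f via x↦r, Dx↦r'^{-1}Dx.
h=h₀': d/dx-closure on L₀ ⇒ L.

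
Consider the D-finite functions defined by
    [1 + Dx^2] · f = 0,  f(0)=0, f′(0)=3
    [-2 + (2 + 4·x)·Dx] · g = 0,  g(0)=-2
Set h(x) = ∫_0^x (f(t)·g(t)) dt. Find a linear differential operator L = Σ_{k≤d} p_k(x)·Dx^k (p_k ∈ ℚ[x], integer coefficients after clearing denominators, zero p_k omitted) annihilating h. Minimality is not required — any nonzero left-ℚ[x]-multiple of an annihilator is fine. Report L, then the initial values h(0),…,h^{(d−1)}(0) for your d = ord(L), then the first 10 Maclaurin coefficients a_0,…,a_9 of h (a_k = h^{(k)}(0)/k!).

L = (4 + 4·x + 4·x^2)·Dx + (-2 - 4·x)·Dx^2 + (1 + 4·x + 4·x^2)·Dx^3  (order 3).
h: a_k = 0, 0, -3, -2, 1, -2/5, 8/15, -24/35, 191/210, -242/189, …
ICs: h(0) = 0, h′(0) = 0, h′′(0) = -6.

f: a_k = 0, 3, 0, -1/2, 0, 1/40, 0, -1/1680, 0, 1/120960, …
g: a_k = -2, -2, 1, -1, 5/4, -7/4, 21/8, -33/8, 429/64, -715/64, …
h₀=f·g: eliminate ⇒ L₀, order ≤ 2·1.
∫: right-multiply L₀ by Dx.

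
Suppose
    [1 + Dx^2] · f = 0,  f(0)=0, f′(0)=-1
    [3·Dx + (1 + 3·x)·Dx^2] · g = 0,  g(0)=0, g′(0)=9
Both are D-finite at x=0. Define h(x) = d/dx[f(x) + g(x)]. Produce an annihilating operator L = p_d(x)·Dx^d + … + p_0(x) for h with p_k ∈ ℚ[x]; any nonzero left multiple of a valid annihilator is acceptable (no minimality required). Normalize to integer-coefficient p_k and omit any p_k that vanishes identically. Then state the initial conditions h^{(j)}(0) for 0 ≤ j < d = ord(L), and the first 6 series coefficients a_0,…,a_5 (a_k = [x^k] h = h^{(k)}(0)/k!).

L = (165 + 18·x + 27·x^2) + (19 + 63·x + 27·x^2 + 27·x^3)·Dx + (165 + 18·x + 27·x^2)·Dx^2 + (19 + 63·x + 27·x^2 + 27·x^3)·Dx^3  (order 3).
h: a_k = 8, -27, 163/2, -243, 17495/24, -2187, …
ICs: h(0) = 8, h′(0) = -27, h′′(0) = 163.

f: a_k = 0, -1, 0, 1/6, 0, -1/120, …
g: a_k = 0, 9, -27/2, 27, -243/4, 729/5, …
f+g: L₀ = lclm(L_f,L_g), ord ≤ 2+2.
h₀' ⇒ L via d/dx closure of L₀.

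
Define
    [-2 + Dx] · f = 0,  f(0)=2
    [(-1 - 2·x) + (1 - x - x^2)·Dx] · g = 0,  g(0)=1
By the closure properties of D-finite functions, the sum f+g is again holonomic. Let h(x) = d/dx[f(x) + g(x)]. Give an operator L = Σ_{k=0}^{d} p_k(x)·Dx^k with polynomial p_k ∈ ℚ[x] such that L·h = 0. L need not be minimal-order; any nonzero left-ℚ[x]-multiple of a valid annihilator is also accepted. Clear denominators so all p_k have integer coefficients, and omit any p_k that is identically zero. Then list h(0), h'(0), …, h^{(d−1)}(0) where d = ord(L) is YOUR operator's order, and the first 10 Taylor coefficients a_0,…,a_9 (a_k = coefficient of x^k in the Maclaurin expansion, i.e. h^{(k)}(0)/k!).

L = (10 + 44·x + 44·x^2 + 48·x^3 + 12·x^4) + (-7 - 24·x - 28·x^2 - 12·x^3 + 10·x^4 + 4·x^5)·Dx + (1 + x + 3·x^2 - 6·x^3 - 8·x^4 - 2·x^5)·Dx^2  (order 2).
h: a_k = 5, 12, 17, 76/3, 128/3, 1186/15, 6631/45, 85712/315, 155933/315, 2523166/2835, …
ICs: h(0) = 5, h′(0) = 12.

f: a_k = 2, 4, 4, 8/3, 4/3, 8/15, 8/45, 16/315, 4/315, 8/2835, …
g: a_k = 1, 1, 2, 3, 5, 8, 13, 21, 34, 55, …
h₀=f+g: left-lcm gives L₀, ord ≤ 2.
h=h₀': d/dx-closure on L₀ ⇒ L.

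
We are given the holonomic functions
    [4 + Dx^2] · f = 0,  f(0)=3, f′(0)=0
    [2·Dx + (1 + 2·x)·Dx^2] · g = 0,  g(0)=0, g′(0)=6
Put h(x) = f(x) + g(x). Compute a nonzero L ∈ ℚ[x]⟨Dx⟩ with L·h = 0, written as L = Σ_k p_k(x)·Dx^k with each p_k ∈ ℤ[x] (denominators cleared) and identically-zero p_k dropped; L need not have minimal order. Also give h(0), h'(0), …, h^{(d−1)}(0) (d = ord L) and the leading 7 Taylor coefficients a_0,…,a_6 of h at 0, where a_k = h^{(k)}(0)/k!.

L = (56 + 32·x + 32·x^2)·Dx + (12 + 40·x + 48·x^2 + 32·x^3)·Dx^2 + (14 + 8·x + 8·x^2)·Dx^3 + (3 + 10·x + 12·x^2 + 8·x^3)·Dx^4  (order 4).
h: a_k = 3, 6, -12, 8, -10, 96/5, -484/15, …
ICs: h(0) = 3, h′(0) = 6, h′′(0) = -24, h′′′(0) = 48.

f: a_k = 3, 0, -6, 0, 2, 0, -4/15, …
g: a_k = 0, 6, -6, 8, -12, 96/5, -32, …
L₀ := lclm(L_f,L_g); ord L₀ ≤ 2+2.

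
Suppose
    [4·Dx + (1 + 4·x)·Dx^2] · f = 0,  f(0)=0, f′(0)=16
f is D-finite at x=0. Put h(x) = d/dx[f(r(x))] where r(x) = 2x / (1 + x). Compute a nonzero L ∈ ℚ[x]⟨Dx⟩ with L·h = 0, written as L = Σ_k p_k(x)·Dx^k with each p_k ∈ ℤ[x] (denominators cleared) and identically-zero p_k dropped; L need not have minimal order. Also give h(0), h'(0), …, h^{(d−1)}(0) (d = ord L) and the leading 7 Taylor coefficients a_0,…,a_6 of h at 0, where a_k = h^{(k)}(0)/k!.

f: a_k = 0, 16, -32, 256/3, -256, 4096/5, -8192/3, …
Substitute x→r, Dx→(1/r')Dx; clear ⇒ L₀.
h=h₀': d/dx-closure on L₀ ⇒ L.
L = (10 + 18·x) + (1 + 10·x + 9·x^2)·Dx  (order 1).
h: a_k = 32, -320, 2912, -26240, 236192, -2125760, 19131872, …
ICs: h(0) = 32.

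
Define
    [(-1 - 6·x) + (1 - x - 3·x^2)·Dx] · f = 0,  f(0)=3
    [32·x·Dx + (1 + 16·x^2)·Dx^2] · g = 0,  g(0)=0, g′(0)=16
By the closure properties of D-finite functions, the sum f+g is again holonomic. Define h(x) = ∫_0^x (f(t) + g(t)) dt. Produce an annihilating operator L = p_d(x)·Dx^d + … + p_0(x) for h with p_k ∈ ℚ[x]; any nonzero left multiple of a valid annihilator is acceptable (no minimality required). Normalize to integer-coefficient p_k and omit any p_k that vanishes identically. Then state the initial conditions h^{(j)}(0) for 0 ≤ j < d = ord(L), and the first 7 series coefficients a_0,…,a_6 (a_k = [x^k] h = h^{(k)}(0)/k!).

f: a_k = 3, 3, 12, 21, 57, 120, 291, …
g: a_k = 0, 16, 0, -256/3, 0, 4096/5, 0, …
Sum ⇒ L₀ = lclm(L_f,L_g) in ℚ(x)⟨Dx⟩.
Integrate: L := L₀·Dx.
L = (-128 + 512·x + 10560·x^2 + 25344·x^3 + 95904·x^4 + 41472·x^6)·Dx^2 + (37 + 208·x - 206·x^2 + 1476·x^3 + 24336·x^4 + 66528·x^5 + 6912·x^6 + 41472·x^7)·Dx^3 + (-4 - 21·x - 198·x^2 - 90·x^3 - 1775·x^4 + 4080·x^5 + 6336·x^6 + 2304·x^7 + 6912·x^8)·Dx^4  (order 4).
h: a_k = 0, 3, 19/2, 4, -193/12, 57/5, 2348/15, …
ICs: h(0) = 0, h′(0) = 3, h′′(0) = 19, h′′′(0) = 24.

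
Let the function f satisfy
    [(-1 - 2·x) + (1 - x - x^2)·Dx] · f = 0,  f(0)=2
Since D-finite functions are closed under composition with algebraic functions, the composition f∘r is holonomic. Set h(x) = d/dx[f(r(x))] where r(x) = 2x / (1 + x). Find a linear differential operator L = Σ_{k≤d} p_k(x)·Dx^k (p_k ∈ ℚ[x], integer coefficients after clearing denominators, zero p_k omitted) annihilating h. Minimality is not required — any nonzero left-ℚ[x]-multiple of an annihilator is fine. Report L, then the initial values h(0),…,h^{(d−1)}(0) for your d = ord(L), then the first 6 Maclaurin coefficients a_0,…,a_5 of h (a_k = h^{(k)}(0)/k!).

f: a_k = 2, 2, 4, 6, 10, 16, …
Substitute x→r, Dx→(1/r')Dx; clear ⇒ L₀.
Differentiate: ansatz ord ≤ ord L₀ ⇒ L.
L = (6 + 30·x + 90·x^2 + 50·x^3) + (-1 - 6·x + 30·x^3 + 25·x^4)·Dx  (order 1).
h: a_k = 4, 24, 60, 240, 500, 1800, …
ICs: h(0) = 4.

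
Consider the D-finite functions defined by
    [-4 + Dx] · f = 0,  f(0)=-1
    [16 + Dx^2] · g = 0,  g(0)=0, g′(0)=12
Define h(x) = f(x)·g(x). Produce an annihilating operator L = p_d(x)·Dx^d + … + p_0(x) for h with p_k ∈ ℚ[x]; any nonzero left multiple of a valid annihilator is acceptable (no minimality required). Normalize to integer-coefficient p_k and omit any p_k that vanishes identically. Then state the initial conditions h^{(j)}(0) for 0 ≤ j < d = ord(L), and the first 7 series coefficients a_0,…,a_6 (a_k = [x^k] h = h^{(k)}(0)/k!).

L = 32 - 8·Dx + Dx^2  (order 2).
h: a_k = 0, -12, -48, -64, 0, 512/5, 2048/15, …
ICs: h(0) = 0, h′(0) = -12.

f: a_k = -1, -4, -8, -32/3, -32/3, -128/15, -256/45, …
g: a_k = 0, 12, 0, -32, 0, 128/5, 0, …
Product ⇒ symmetric product L₀, ord ≤ 2.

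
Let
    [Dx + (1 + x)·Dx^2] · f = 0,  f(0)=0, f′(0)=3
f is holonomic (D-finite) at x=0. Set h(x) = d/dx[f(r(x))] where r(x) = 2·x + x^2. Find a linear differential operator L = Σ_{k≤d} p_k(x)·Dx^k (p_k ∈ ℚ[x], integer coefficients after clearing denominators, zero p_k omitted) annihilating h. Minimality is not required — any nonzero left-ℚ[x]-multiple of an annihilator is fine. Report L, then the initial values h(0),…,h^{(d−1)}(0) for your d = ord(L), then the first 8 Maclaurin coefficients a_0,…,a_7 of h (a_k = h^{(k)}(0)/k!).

f: a_k = 0, 3, -3/2, 1, -3/4, 3/5, -1/2, 3/7, …
f∘r: x↦r, Dx↦Dx/r' in L_f ⇒ L₀.
Derive L from L₀ (diff closure).
L = 1 + (1 + x)·Dx  (order 1).
h: a_k = 6, -6, 6, -6, 6, -6, 6, -6, …
ICs: h(0) = 6.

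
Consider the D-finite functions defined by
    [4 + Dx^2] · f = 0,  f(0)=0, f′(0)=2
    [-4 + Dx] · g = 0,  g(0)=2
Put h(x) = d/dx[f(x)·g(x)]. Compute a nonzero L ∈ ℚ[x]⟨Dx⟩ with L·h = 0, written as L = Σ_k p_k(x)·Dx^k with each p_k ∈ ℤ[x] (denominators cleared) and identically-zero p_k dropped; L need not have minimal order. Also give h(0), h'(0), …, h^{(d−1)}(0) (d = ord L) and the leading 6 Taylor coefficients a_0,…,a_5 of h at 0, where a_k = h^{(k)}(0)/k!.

f: a_k = 0, 2, 0, -4/3, 0, 4/15, …
g: a_k = 2, 8, 16, 64/3, 64/3, 256/15, …
Product ⇒ symmetric product L₀, ord ≤ 2.
h=h₀': d/dx-closure on L₀ ⇒ L.
L = 20 - 8·Dx + Dx^2  (order 2).
h: a_k = 4, 32, 88, 128, 328/3, 704/15, …
ICs: h(0) = 4, h′(0) = 32.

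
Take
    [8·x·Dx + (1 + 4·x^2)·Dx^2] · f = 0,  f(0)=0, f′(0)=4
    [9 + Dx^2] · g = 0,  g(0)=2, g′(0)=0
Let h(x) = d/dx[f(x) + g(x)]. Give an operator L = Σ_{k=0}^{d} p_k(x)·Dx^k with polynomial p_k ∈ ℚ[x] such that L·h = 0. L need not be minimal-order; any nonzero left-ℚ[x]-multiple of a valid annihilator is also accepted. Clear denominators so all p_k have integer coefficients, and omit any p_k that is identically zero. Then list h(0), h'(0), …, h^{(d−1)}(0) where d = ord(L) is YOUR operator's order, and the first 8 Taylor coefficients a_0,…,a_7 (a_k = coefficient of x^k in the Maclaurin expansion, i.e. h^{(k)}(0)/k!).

f: a_k = 0, 4, 0, -16/3, 0, 64/5, 0, -256/7, …
g: a_k = 2, 0, -9, 0, 27/4, 0, -81/40, 0, …
Sum ⇒ L₀ = lclm(L_f,L_g) in ℚ(x)⟨Dx⟩.
Derive L from L₀ (diff closure).
L = (-2808·x + 19008·x^3 + 10368·x^5) + (9 + 1548·x^2 + 7344·x^4 + 5184·x^6)·Dx + (-312·x + 2112·x^3 + 1152·x^5)·Dx^2 + (1 + 172·x^2 + 816·x^4 + 576·x^6)·Dx^3  (order 3).
h: a_k = 4, -18, -16, 27, 64, -243/20, -256, 729/280, …
ICs: h(0) = 4, h′(0) = -18, h′′(0) = -32.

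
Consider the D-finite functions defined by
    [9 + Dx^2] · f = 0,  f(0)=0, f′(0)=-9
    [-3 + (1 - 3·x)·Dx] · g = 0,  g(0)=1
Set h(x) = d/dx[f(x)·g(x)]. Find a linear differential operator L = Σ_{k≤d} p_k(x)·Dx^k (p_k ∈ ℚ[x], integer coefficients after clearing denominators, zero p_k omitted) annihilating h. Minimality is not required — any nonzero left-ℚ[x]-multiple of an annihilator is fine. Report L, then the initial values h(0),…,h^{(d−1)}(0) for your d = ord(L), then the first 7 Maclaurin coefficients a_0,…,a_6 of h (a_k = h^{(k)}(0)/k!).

f: a_k = 0, -9, 0, 27/2, 0, -243/40, 0, …
g: a_k = 1, 3, 9, 27, 81, 243, 729, …
Sym-product of L_f,L_g gives L₀ (≤ ord 2).
h₀' ⇒ L via d/dx closure of L₀.
L = (-9 - 54·x + 81·x^2) + (-6 + 18·x)·Dx + (1 - 6·x + 9·x^2)·Dx^2  (order 2).
h: a_k = -9, -54, -405/2, -810, -24543/8, -220887/20, -3091689/80, …
ICs: h(0) = -9, h′(0) = -54.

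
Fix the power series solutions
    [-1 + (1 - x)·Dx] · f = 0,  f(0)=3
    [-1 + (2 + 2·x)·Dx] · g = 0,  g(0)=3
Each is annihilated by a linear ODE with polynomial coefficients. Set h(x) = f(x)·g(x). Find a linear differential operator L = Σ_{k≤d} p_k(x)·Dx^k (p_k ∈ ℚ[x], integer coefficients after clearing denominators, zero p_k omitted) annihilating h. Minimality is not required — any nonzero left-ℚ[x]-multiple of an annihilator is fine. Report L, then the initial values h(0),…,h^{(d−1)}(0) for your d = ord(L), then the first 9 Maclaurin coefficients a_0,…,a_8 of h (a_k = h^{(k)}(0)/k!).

f: a_k = 3, 3, 3, 3, 3, 3, 3, 3, 3, …
g: a_k = 3, 3/2, -3/8, 3/16, -15/128, 21/256, -63/1024, 99/2048, -1287/32768, …
L₀ := L_f ⊗_s L_g (sym. prod.), ord ≤ 1.
L = (3 + x) + (-2 + 2·x^2)·Dx  (order 1).
h: a_k = 9, 27/2, 99/8, 207/16, 1611/128, 3285/256, 12951/1024, 26199/2048, 415323/32768, …
ICs: h(0) = 9.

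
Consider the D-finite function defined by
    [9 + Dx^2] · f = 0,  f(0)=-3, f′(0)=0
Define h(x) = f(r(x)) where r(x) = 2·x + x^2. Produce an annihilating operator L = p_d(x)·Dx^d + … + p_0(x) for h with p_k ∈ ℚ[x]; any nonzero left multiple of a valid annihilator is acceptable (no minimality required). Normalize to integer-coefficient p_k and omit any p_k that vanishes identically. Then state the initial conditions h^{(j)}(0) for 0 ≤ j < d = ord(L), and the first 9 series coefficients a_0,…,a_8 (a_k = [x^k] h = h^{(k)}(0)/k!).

L = (36 + 108·x + 108·x^2 + 36·x^3) - Dx + (1 + x)·Dx^2  (order 2).
h: a_k = -3, 0, 54, 54, -297/2, -324, -243/5, 2511/5, 166293/280, …
ICs: h(0) = -3, h′(0) = 0.

f: a_k = -3, 0, 27/2, 0, -81/8, 0, 243/80, 0, -2187/4480, …
L₀ from L_f via x↦r, Dx↦r'^{-1}Dx.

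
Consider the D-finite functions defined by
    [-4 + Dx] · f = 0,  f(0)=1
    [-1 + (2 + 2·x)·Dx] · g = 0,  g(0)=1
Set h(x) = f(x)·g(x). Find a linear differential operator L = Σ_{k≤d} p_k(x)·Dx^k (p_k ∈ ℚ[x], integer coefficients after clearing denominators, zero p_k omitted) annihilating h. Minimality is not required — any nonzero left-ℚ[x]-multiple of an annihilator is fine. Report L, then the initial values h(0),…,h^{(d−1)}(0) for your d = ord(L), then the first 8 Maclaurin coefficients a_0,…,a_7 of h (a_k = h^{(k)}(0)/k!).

f: a_k = 1, 4, 8, 32/3, 32/3, 128/15, 256/45, 1024/315, …
g: a_k = 1, 1/2, -1/8, 1/16, -5/128, 7/256, -21/1024, 33/2048, …
L₀ := L_f ⊗_s L_g (sym. prod.), ord ≤ 1.
L = (-9 - 8·x) + (2 + 2·x)·Dx  (order 1).
h: a_k = 1, 9/2, 79/8, 683/48, 1947/128, 49553/3840, 417727/46080, 389323/71680, …
ICs: h(0) = 1.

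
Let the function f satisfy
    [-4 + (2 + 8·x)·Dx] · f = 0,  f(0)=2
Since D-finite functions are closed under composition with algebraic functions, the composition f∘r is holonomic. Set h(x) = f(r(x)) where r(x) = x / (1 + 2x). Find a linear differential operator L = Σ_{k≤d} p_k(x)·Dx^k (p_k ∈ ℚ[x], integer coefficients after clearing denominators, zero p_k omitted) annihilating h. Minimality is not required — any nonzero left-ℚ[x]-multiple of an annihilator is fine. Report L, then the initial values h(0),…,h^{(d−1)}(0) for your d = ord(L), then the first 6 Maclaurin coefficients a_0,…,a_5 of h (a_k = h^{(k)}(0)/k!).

L = -2 + (1 + 8·x + 12·x^2)·Dx  (order 1).
h: a_k = 2, 4, -12, 40, -148, 600, …
ICs: h(0) = 2.

f: a_k = 2, 4, -4, 8, -20, 56, …
f∘r: x↦r, Dx↦Dx/r' in L_f ⇒ L₀.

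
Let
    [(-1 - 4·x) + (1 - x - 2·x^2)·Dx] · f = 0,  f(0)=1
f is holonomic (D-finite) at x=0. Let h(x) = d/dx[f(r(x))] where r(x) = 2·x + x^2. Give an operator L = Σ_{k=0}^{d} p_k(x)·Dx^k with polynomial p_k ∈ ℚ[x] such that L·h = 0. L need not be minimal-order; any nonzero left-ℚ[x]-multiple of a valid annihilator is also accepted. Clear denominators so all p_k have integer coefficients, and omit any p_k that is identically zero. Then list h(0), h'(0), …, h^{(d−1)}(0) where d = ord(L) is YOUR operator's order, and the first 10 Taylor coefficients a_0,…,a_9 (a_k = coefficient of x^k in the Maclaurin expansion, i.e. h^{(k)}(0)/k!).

f: a_k = 1, 1, 3, 5, 11, 21, 43, 85, 171, 341, …
Change of var in L_f (x↦r) gives L₀.
h=h₀': d/dx-closure on L₀ ⇒ L.
L = (13 + 52·x + 186·x^2 + 160·x^3 + 40·x^4) + (-1 - 5·x + 26·x^2 + 62·x^3 + 40·x^4 + 8·x^5)·Dx  (order 1).
h: a_k = 2, 26, 156, 956, 5270, 28206, 146328, 744216, 3725154, 18416890, …
ICs: h(0) = 2.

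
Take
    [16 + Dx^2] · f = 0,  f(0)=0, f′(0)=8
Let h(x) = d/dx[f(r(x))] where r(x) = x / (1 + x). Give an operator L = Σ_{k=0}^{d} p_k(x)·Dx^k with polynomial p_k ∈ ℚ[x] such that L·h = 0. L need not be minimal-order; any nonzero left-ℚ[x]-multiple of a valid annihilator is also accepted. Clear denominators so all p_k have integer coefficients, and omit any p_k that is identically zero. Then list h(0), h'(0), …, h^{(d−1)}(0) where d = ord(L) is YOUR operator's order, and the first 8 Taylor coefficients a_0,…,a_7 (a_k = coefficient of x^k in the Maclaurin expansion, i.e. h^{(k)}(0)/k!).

L = (22 + 12·x + 6·x^2) + (6 + 18·x + 18·x^2 + 6·x^3)·Dx + (1 + 4·x + 6·x^2 + 4·x^3 + x^4)·Dx^2  (order 2).
h: a_k = 8, -16, -40, 224, -1544/3, 720, -19688/45, -40256/45, …
ICs: h(0) = 8, h′(0) = -16.

f: a_k = 0, 8, 0, -64/3, 0, 256/15, 0, -2048/315, …
L₀ from L_f via x↦r, Dx↦r'^{-1}Dx.
Derive L from L₀ (diff closure).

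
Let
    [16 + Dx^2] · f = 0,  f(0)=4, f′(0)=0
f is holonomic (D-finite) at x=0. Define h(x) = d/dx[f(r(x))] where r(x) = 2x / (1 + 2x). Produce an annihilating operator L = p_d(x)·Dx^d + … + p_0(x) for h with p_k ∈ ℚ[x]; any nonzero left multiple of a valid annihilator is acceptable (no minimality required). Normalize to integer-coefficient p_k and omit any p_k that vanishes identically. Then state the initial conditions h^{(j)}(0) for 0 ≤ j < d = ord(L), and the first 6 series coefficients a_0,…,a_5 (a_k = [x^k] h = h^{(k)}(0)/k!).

f: a_k = 4, 0, -32, 0, 128/3, 0, …
h₀=f(r): pull back L_f along r ⇒ L₀.
Derive L from L₀ (diff closure).
L = (88 + 96·x + 96·x^2) + (12 + 72·x + 144·x^2 + 96·x^3)·Dx + (1 + 8·x + 24·x^2 + 32·x^3 + 16·x^4)·Dx^2  (order 2).
h: a_k = 0, -256, 1536, -10240/3, -20480/3, 1404928/15, …
ICs: h(0) = 0, h′(0) = -256.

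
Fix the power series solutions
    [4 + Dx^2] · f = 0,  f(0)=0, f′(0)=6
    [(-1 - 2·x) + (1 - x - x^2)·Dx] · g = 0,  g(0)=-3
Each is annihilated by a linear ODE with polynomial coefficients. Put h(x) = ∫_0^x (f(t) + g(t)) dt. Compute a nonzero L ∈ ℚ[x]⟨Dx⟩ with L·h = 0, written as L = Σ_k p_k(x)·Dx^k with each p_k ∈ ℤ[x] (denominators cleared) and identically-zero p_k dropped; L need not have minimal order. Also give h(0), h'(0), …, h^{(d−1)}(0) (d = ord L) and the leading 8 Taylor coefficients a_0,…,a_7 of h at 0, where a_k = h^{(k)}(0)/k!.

L = (-44 - 96·x - 32·x^2 - 48·x^3 - 40·x^4 - 16·x^5)·Dx + (16 - 20·x - 8·x^2 + 16·x^3 - 12·x^4 - 24·x^5 - 8·x^6)·Dx^2 + (-11 - 24·x - 8·x^2 - 12·x^3 - 10·x^4 - 4·x^5)·Dx^3 + (4 - 5·x - 2·x^2 + 4·x^3 - 3·x^4 - 6·x^5 - 2·x^6)·Dx^4  (order 4).
h: a_k = 0, -3, 3/2, -2, -13/4, -3, -58/15, -39/7, …
ICs: h(0) = 0, h′(0) = -3, h′′(0) = 3, h′′′(0) = -12.

f: a_k = 0, 6, 0, -4, 0, 4/5, 0, -8/105, …
g: a_k = -3, -3, -6, -9, -15, -24, -39, -63, …
h₀=f+g: left-lcm gives L₀, ord ≤ 3.
h=∫₀ˣh₀: take L = L₀·Dx.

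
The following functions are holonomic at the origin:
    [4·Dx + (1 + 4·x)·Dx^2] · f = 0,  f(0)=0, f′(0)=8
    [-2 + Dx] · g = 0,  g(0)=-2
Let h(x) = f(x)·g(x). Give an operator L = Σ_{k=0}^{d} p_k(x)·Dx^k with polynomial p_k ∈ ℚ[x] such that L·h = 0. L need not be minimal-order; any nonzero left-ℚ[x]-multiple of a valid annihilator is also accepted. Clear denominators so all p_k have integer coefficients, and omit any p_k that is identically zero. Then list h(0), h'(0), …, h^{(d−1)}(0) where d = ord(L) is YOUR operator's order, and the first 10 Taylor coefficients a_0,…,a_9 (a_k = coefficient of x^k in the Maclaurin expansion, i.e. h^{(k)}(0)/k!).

L = (-4 + 16·x) - 16·x·Dx + (1 + 4·x)·Dx^2  (order 2).
h: a_k = 0, -16, 0, -160/3, 128, -6688/15, 13568/9, -1653056/315, 835328/45, -12576224/189, …
ICs: h(0) = 0, h′(0) = -16.

f: a_k = 0, 8, -16, 128/3, -128, 2048/5, -4096/3, 32768/7, -16384, 524288/9, …
g: a_k = -2, -4, -4, -8/3, -4/3, -8/15, -8/45, -16/315, -4/315, -8/2835, …
f·g: L₀ = L_f ⊗_s L_g, ord ≤ 2·1.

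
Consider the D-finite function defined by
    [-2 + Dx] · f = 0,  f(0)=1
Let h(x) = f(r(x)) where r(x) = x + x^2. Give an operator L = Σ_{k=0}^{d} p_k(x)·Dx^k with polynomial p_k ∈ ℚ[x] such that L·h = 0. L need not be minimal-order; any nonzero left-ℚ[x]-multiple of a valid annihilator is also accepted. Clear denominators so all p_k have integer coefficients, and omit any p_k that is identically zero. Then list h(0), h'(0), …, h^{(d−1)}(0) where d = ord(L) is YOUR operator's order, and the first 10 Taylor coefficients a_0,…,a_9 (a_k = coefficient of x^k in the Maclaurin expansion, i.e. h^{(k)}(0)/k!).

L = (-2 - 4·x) + Dx  (order 1).
h: a_k = 1, 2, 4, 16/3, 20/3, 104/15, 304/45, 1856/315, 1528/315, 2096/567, …
ICs: h(0) = 1.

f: a_k = 1, 2, 2, 4/3, 2/3, 4/15, 4/45, 8/315, 2/315, 4/2835, …
Change of var in L_f (x↦r) gives L₀.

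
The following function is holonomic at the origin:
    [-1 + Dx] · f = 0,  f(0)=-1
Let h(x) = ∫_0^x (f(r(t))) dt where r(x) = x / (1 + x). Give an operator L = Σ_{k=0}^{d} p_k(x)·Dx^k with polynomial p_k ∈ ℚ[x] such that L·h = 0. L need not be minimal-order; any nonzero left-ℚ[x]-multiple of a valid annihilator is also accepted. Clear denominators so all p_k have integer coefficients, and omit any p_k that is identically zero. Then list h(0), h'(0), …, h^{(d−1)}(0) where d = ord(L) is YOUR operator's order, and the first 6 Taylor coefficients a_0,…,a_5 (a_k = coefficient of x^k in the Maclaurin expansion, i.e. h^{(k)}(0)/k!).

f: a_k = -1, -1, -1/2, -1/6, -1/24, -1/120, …
h₀=f(r): pull back L_f along r ⇒ L₀.
h=∫h₀ ⇒ L = L₀·Dx.
L = -Dx + (1 + 2·x + x^2)·Dx^2  (order 2).
h: a_k = 0, -1, -1/2, 1/6, -1/24, -1/120, …
ICs: h(0) = 0, h′(0) = -1.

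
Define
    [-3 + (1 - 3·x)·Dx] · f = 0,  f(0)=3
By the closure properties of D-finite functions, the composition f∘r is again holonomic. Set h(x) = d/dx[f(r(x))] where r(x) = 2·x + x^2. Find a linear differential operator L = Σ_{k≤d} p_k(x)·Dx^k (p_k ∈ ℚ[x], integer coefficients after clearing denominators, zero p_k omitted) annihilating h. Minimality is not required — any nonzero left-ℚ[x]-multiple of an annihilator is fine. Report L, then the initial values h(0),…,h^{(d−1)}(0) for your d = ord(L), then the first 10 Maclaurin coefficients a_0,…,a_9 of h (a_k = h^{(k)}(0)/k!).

f: a_k = 3, 9, 27, 81, 243, 729, 2187, 6561, 19683, 59049, …
L₀ from L_f via x↦r, Dx↦r'^{-1}Dx.
h=h₀': d/dx-closure on L₀ ⇒ L.
L = (13 + 18·x + 9·x^2) + (-1 + 5·x + 9·x^2 + 3·x^3)·Dx  (order 1).
h: a_k = 18, 234, 2268, 19548, 157950, 1225206, 9239832, 68259672, 496392138, 3565254690, …
ICs: h(0) = 18.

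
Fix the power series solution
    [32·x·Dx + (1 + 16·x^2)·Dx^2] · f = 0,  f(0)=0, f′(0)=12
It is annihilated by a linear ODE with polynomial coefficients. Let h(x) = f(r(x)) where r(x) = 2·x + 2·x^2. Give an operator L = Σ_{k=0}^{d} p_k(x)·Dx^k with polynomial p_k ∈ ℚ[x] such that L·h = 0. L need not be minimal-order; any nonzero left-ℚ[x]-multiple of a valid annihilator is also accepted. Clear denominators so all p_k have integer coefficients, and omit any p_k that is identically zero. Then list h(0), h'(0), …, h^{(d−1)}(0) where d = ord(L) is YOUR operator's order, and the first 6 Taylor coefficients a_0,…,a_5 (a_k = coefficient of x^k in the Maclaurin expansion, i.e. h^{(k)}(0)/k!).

L = (-2 + 128·x + 512·x^2 + 768·x^3 + 384·x^4)·Dx + (1 + 2·x + 64·x^2 + 256·x^3 + 320·x^4 + 128·x^5)·Dx^2  (order 2).
h: a_k = 0, 24, 24, -512, -1536, 90624/5, …
ICs: h(0) = 0, h′(0) = 24.

f: a_k = 0, 12, 0, -64, 0, 3072/5, …
Substitute x→r, Dx→(1/r')Dx; clear ⇒ L₀.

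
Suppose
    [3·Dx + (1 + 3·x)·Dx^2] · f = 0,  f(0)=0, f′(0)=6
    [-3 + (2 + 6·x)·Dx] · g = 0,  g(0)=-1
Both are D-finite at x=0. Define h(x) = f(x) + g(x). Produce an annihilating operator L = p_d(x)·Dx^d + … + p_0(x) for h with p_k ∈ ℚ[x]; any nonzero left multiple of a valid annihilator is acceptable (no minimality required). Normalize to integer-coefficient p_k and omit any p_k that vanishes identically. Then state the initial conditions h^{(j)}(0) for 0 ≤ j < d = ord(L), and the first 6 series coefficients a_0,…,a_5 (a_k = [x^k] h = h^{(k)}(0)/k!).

L = 9·Dx + (15 + 45·x)·Dx^2 + (2 + 12·x + 18·x^2)·Dx^3  (order 3).
h: a_k = -1, 9/2, -63/8, 261/16, -4779/128, 115911/1280, …
ICs: h(0) = -1, h′(0) = 9/2, h′′(0) = -63/4.

f: a_k = 0, 6, -9, 18, -81/2, 486/5, …
g: a_k = -1, -3/2, 9/8, -27/16, 405/128, -1701/256, …
f+g: L₀ = lclm(L_f,L_g), ord ≤ 2+1.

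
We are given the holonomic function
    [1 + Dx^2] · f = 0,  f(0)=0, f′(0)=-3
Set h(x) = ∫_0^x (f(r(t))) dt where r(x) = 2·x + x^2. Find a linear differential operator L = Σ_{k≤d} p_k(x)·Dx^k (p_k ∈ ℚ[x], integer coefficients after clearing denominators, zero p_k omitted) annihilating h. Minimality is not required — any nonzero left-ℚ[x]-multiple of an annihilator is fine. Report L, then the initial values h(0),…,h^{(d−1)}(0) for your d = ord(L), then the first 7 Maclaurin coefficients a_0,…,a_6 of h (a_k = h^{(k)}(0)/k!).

L = (4 + 12·x + 12·x^2 + 4·x^3)·Dx - Dx^2 + (1 + x)·Dx^3  (order 3).
h: a_k = 0, 0, -3, -1, 1, 6/5, 11/30, …
ICs: h(0) = 0, h′(0) = 0, h′′(0) = -6.

f: a_k = 0, -3, 0, 1/2, 0, -1/40, 0, …
f∘r: x↦r, Dx↦Dx/r' in L_f ⇒ L₀.
Integrate: L := L₀·Dx.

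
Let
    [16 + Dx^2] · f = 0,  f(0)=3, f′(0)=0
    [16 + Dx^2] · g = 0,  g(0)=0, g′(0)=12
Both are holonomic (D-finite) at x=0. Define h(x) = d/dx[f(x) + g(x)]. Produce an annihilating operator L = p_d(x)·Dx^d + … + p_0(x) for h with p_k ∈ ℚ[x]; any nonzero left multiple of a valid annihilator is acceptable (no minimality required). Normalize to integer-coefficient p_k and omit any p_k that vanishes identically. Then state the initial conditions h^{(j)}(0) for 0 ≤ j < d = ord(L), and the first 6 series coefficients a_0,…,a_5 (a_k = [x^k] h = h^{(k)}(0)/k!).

L = 16 + Dx^2  (order 2).
h: a_k = 12, -48, -96, 128, 128, -512/5, …
ICs: h(0) = 12, h′(0) = -48.

f: a_k = 3, 0, -24, 0, 32, 0, …
g: a_k = 0, 12, 0, -32, 0, 128/5, …
Weyl lclm of L_f,L_g ⇒ L₀ (ord ≤ 4).
h=h₀': d/dx-closure on L₀ ⇒ L.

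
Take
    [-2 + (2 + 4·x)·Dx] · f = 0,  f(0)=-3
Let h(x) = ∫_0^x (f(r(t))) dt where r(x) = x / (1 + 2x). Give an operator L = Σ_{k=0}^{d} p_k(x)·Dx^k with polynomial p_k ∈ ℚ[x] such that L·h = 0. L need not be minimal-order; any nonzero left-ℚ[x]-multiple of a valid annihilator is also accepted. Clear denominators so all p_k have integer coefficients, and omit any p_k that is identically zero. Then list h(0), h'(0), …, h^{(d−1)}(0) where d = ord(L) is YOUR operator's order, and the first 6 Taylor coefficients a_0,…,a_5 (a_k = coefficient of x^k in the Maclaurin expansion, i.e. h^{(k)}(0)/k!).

f: a_k = -3, -3, 3/2, -3/2, 15/8, -21/8, …
h₀=f(r): pull back L_f along r ⇒ L₀.
Integrate: L := L₀·Dx.
L = -Dx + (1 + 6·x + 8·x^2)·Dx^2  (order 2).
h: a_k = 0, -3, -3/2, 5/2, -39/8, 423/40, …
ICs: h(0) = 0, h′(0) = -3.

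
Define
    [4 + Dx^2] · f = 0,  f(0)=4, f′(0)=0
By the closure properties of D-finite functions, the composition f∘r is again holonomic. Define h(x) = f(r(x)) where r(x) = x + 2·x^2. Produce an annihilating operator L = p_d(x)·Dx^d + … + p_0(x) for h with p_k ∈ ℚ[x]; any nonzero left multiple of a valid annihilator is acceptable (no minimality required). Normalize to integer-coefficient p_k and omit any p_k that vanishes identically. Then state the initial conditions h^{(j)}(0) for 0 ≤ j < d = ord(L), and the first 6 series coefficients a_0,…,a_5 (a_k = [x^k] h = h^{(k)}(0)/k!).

f: a_k = 4, 0, -8, 0, 8/3, 0, …
Change of var in L_f (x↦r) gives L₀.
L = (4 + 48·x + 192·x^2 + 256·x^3) - 4·Dx + (1 + 4·x)·Dx^2  (order 2).
h: a_k = 4, 0, -8, -32, -88/3, 64/3, …
ICs: h(0) = 4, h′(0) = 0.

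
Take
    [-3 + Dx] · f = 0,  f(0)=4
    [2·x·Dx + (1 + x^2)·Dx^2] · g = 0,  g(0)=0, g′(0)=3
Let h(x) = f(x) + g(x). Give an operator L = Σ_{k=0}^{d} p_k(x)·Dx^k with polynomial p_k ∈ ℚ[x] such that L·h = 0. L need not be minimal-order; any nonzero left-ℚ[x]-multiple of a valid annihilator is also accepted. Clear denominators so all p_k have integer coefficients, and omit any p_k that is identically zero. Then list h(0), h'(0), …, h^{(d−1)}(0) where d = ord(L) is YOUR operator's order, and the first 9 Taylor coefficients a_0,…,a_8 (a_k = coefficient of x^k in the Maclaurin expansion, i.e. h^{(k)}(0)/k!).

f: a_k = 4, 12, 18, 18, 27/2, 81/10, 81/20, 243/140, 729/1120, …
g: a_k = 0, 3, 0, -1, 0, 3/5, 0, -3/7, 0, …
f+g: L₀ = lclm(L_f,L_g), ord ≤ 1+2.
L = (6 - 18·x - 18·x^2 - 18·x^3)·Dx + (-11 - 12·x^2 - 9·x^4)·Dx^2 + (3 + 2·x + 6·x^2 + 2·x^3 + 3·x^4)·Dx^3  (order 3).
h: a_k = 4, 15, 18, 17, 27/2, 87/10, 81/20, 183/140, 729/1120, …
ICs: h(0) = 4, h′(0) = 15, h′′(0) = 36.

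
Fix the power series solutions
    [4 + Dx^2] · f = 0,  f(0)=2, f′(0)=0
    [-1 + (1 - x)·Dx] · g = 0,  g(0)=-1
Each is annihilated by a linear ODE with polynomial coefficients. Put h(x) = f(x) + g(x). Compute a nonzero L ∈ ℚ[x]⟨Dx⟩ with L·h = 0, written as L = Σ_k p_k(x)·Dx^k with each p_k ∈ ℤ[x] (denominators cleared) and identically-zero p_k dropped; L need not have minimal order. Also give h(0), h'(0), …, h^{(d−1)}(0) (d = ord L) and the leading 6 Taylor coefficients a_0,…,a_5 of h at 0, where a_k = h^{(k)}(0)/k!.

L = (-20 + 16·x - 8·x^2) + (12 - 28·x + 24·x^2 - 8·x^3)·Dx + (-5 + 4·x - 2·x^2)·Dx^2 + (3 - 7·x + 6·x^2 - 2·x^3)·Dx^3  (order 3).
h: a_k = 1, -1, -5, -1, 1/3, -1, …
ICs: h(0) = 1, h′(0) = -1, h′′(0) = -10.

f: a_k = 2, 0, -4, 0, 4/3, 0, …
g: a_k = -1, -1, -1, -1, -1, -1, …
Sum ⇒ L₀ = lclm(L_f,L_g) in ℚ(x)⟨Dx⟩.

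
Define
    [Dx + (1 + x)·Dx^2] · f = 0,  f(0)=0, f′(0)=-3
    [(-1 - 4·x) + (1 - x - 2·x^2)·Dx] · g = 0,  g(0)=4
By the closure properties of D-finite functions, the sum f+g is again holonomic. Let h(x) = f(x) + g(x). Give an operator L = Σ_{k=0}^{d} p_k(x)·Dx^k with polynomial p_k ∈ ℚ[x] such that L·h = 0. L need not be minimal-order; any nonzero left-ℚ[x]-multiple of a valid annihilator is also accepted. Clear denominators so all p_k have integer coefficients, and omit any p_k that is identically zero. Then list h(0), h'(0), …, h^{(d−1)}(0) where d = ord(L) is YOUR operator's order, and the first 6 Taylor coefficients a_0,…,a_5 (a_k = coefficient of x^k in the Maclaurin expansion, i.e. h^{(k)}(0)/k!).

f: a_k = 0, -3, 3/2, -1, 3/4, -3/5, …
g: a_k = 4, 4, 12, 20, 44, 84, …
h₀=f+g: left-lcm gives L₀, ord ≤ 3.
L = (-42 - 144·x - 144·x^2 - 96·x^3)·Dx + (-28 - 172·x - 312·x^2 - 328·x^3 - 160·x^4)·Dx^2 + (7 + 14·x - 5·x^2 - 56·x^3 - 76·x^4 - 32·x^5)·Dx^3  (order 3).
h: a_k = 4, 1, 27/2, 19, 179/4, 417/5, …
ICs: h(0) = 4, h′(0) = 1, h′′(0) = 27.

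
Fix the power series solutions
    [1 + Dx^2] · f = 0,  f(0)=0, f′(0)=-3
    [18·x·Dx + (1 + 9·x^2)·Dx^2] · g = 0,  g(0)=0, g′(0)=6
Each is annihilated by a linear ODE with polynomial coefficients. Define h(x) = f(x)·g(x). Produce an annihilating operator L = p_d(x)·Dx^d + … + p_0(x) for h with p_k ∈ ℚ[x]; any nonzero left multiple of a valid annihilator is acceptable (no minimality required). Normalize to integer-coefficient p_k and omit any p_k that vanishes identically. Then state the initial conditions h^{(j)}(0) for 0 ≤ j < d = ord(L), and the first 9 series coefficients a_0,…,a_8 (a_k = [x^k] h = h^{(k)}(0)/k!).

f: a_k = 0, -3, 0, 1/2, 0, -1/40, 0, 1/1680, 0, …
g: a_k = 0, 6, 0, -18, 0, 486/5, 0, -4374/7, 0, …
Product ⇒ symmetric product L₀, ord ≤ 4.
L = (370 + 9594·x^2 + 4131·x^4 + 2916·x^6 + 6561·x^8) + (684·x + 6804·x^3 + 8748·x^5 + 26244·x^7)·Dx + (380 + 9792·x^2 + 5346·x^4 + 5832·x^6 + 13122·x^8)·Dx^2 + (684·x + 6804·x^3 + 8748·x^5 + 26244·x^7)·Dx^3 + (10 + 198·x^2 + 1215·x^4 + 2916·x^6 + 6561·x^8)·Dx^4  (order 4).
h: a_k = 0, 0, -18, 0, 57, 0, -1203/4, 0, 15389/8, …
ICs: h(0) = 0, h′(0) = 0, h′′(0) = -36, h′′′(0) = 0.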